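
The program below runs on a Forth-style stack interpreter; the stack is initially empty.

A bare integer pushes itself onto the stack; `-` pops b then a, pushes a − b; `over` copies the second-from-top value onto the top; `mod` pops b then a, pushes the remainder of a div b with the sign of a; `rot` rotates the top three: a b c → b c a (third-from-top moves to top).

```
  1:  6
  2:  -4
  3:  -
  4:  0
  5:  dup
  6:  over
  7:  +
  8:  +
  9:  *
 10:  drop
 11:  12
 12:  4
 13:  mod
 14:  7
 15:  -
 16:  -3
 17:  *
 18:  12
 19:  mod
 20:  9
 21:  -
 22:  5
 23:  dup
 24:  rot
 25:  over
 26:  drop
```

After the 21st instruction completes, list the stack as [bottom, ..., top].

6    : 6
-4   : 6 -4
-    : 10
0    : 10 0
dup  : 10 0 0
over : 10 0 0 0
+    : 10 0 0
+    : 10 0
*    : 0
drop : (empty)
12   : 12
4    : 12 4
mod  : 0
7    : 0 7
-    : -7
-3   : -7 -3
*    : 21
12   : 21 12
mod  : 9
9    : 9 9
-    : 0

[0]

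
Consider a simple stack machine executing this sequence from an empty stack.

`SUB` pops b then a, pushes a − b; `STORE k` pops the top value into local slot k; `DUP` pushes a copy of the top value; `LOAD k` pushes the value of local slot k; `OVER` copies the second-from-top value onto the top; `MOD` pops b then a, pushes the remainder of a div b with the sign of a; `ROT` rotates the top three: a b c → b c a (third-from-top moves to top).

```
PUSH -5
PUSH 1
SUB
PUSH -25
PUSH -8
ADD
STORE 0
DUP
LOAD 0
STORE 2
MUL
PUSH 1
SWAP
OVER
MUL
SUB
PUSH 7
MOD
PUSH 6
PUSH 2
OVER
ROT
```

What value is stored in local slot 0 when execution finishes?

PUSH -5  → -5
PUSH 1   → -5 1
SUB      → -6
PUSH -25 → -6 -25
PUSH -8  → -6 -25 -8
ADD      → -6 -33
STORE 0  → -6
DUP      → -6 -6
LOAD 0   → -6 -6 -33
STORE 2  → -6 -6
MUL      → 36
PUSH 1   → 36 1
SWAP     → 1 36
OVER     → 1 36 1
MUL      → 1 36
SUB      → -35
PUSH 7   → -35 7
MOD      → 0
PUSH 6   → 0 6
PUSH 2   → 0 6 2
OVER     → 0 6 2 6
ROT      → 0 2 6 6

-33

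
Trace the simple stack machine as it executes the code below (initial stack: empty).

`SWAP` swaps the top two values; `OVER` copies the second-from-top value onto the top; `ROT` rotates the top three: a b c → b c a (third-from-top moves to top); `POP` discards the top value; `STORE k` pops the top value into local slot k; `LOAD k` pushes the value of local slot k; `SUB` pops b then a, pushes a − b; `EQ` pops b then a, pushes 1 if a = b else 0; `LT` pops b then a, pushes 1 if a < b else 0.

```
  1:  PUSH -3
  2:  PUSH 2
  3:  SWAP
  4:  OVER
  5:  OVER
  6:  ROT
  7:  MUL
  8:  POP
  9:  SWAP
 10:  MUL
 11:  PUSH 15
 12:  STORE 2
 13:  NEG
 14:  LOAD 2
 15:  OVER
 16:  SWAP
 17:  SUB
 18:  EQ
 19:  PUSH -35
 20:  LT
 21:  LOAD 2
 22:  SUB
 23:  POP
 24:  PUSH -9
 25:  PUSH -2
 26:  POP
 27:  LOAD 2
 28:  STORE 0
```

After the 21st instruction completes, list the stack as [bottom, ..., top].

PUSH -3  : [-3]
PUSH 2   : [-3, 2]
SWAP     : [2, -3]
OVER     : [2, -3, 2]
OVER     : [2, -3, 2, -3]
ROT      : [2, 2, -3, -3]
MUL      : [2, 2, 9]
POP      : [2, 2]
SWAP     : [2, 2]
MUL      : [4]
PUSH 15  : [4, 15]
STORE 2  : [4]
NEG      : [-4]
LOAD 2   : [-4, 15]
OVER     : [-4, 15, -4]
SWAP     : [-4, -4, 15]
SUB      : [-4, -19]
EQ       : [0]
PUSH -35 : [0, -35]
LT       : [0]
LOAD 2   : [0, 15]

[0, 15]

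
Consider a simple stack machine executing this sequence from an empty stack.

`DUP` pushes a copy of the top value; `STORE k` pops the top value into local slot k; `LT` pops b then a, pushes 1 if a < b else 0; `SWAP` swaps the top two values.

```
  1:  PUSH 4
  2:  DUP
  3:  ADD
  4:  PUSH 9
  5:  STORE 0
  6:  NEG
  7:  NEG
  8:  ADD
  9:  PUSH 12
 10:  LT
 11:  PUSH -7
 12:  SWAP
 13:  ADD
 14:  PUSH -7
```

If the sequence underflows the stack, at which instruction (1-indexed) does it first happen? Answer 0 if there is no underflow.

8

PUSH 4  : [4]
DUP     : [4, 4]
ADD     : [8]
PUSH 9  : [8, 9]
STORE 0 : [8]
NEG     : [-8]
NEG     : [8]
ADD  — needs 2 operands, stack has 1 → underflow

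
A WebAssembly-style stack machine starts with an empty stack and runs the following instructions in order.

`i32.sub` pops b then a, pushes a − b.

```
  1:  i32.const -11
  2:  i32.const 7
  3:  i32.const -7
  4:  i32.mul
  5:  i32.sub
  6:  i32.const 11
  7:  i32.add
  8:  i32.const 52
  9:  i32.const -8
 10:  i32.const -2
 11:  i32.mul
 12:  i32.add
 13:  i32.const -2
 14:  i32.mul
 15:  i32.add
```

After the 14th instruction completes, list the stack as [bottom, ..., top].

[49, -136]

i32.const -11 -> [-11]
i32.const 7   -> [-11, 7]
i32.const -7  -> [-11, 7, -7]
i32.mul       -> [-11, -49]
i32.sub       -> [38]
i32.const 11  -> [38, 11]
i32.add       -> [49]
i32.const 52  -> [49, 52]
i32.const -8  -> [49, 52, -8]
i32.const -2  -> [49, 52, -8, -2]
i32.mul       -> [49, 52, 16]
i32.add       -> [49, 68]
i32.const -2  -> [49, 68, -2]
i32.mul       -> [49, -136]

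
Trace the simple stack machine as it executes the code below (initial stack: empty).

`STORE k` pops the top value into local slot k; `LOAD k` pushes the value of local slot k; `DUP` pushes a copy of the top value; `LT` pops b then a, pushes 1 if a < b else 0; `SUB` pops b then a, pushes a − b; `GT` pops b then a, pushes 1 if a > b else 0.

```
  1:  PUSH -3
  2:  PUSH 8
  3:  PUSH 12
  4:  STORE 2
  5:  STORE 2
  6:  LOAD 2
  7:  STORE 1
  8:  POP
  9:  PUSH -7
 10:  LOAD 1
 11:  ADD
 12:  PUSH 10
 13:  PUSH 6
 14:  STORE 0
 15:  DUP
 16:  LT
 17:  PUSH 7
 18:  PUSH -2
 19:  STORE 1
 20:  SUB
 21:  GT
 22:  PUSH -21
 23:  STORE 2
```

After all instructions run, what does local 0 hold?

PUSH -3  : [-3]
PUSH 8   : [-3, 8]
PUSH 12  : [-3, 8, 12]
STORE 2  : [-3, 8]
STORE 2  : [-3]
LOAD 2   : [-3, 8]
STORE 1  : [-3]
POP      : []
PUSH -7  : [-7]
LOAD 1   : [-7, 8]
ADD      : [1]
PUSH 10  : [1, 10]
PUSH 6   : [1, 10, 6]
STORE 0  : [1, 10]
DUP      : [1, 10, 10]
LT       : [1, 0]
PUSH 7   : [1, 0, 7]
PUSH -2  : [1, 0, 7, -2]
STORE 1  : [1, 0, 7]
SUB      : [1, -7]
GT       : [1]
PUSH -21 : [1, -21]
STORE 2  : [1]

6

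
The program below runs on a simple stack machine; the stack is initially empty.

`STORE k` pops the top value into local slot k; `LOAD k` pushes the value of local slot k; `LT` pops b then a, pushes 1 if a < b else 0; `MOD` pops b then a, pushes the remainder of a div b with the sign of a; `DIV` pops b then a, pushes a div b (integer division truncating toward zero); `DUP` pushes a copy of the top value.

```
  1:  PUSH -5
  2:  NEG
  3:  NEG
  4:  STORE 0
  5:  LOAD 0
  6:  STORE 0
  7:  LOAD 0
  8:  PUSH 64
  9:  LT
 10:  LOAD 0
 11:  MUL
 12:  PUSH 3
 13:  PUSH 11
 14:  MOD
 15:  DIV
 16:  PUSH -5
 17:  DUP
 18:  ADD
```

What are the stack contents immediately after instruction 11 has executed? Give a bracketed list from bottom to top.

[-5]

PUSH -5  -5
NEG      5
NEG      -5
STORE 0  (empty)
LOAD 0   -5
STORE 0  (empty)
LOAD 0   -5
PUSH 64  -5 64
LT       1
LOAD 0   1 -5
MUL      -5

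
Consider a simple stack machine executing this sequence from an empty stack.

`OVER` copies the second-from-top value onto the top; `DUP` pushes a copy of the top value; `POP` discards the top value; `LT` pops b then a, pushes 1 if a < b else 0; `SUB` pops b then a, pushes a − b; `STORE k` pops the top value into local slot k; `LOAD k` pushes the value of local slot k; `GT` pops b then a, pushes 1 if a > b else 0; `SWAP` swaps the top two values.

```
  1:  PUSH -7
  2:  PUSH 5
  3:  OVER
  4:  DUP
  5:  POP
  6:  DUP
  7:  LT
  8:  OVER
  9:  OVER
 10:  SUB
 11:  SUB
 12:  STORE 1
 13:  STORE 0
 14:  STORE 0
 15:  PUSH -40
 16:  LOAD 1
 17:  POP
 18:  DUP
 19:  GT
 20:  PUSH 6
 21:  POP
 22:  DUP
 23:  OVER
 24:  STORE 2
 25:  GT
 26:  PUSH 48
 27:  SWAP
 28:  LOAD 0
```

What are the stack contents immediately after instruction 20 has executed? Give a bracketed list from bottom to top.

PUSH -7   [-7]
PUSH 5    [-7, 5]
OVER      [-7, 5, -7]
DUP       [-7, 5, -7, -7]
POP       [-7, 5, -7]
DUP       [-7, 5, -7, -7]
LT        [-7, 5, 0]
OVER      [-7, 5, 0, 5]
OVER      [-7, 5, 0, 5, 0]
SUB       [-7, 5, 0, 5]
SUB       [-7, 5, -5]
STORE 1   [-7, 5]
STORE 0   [-7]
STORE 0   []
PUSH -40  [-40]
LOAD 1    [-40, -5]
POP       [-40]
DUP       [-40, -40]
GT        [0]
PUSH 6    [0, 6]

[0, 6]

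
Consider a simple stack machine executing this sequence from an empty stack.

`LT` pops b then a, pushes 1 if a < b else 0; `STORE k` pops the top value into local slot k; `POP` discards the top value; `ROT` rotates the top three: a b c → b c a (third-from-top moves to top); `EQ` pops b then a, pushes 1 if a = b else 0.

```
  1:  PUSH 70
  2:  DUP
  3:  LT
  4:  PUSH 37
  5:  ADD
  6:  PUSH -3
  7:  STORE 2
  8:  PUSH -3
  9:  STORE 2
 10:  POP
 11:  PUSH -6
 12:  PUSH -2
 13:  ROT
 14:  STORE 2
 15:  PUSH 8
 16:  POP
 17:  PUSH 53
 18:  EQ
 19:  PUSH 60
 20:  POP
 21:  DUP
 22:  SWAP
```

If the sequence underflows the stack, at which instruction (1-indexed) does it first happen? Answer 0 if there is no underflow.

PUSH 70 → [70]
DUP     → [70, 70]
LT      → [0]
PUSH 37 → [0, 37]
ADD     → [37]
PUSH -3 → [37, -3]
STORE 2 → [37]
PUSH -3 → [37, -3]
STORE 2 → [37]
POP     → []
PUSH -6 → [-6]
PUSH -2 → [-6, -2]
ROT  — needs 3 operands, stack has 2 → underflow

13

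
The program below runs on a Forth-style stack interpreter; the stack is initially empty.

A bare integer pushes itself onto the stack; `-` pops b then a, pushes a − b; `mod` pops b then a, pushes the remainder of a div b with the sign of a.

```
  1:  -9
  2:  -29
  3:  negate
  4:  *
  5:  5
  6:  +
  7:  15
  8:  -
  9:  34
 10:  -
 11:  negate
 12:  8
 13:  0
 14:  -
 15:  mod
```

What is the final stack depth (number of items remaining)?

1

-9     -> -9
-29    -> -9 -29
negate -> -9 29
*      -> -261
5      -> -261 5
+      -> -256
15     -> -256 15
-      -> -271
34     -> -271 34
-      -> -305
negate -> 305
8      -> 305 8
0      -> 305 8 0
-      -> 305 8
mod    -> 1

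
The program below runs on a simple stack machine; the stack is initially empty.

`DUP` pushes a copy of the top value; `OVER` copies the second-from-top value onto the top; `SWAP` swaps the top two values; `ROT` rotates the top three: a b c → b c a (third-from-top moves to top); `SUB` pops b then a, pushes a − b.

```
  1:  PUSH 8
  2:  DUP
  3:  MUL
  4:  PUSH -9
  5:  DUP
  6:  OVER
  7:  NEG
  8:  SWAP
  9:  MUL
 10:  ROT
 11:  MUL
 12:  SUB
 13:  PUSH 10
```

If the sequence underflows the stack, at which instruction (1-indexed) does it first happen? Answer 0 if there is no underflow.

0

PUSH 8  : [8]
DUP     : [8, 8]
MUL     : [64]
PUSH -9 : [64, -9]
DUP     : [64, -9, -9]
OVER    : [64, -9, -9, -9]
NEG     : [64, -9, -9, 9]
SWAP    : [64, -9, 9, -9]
MUL     : [64, -9, -81]
ROT     : [-9, -81, 64]
MUL     : [-9, -5184]
SUB     : [5175]
PUSH 10 : [5175, 10]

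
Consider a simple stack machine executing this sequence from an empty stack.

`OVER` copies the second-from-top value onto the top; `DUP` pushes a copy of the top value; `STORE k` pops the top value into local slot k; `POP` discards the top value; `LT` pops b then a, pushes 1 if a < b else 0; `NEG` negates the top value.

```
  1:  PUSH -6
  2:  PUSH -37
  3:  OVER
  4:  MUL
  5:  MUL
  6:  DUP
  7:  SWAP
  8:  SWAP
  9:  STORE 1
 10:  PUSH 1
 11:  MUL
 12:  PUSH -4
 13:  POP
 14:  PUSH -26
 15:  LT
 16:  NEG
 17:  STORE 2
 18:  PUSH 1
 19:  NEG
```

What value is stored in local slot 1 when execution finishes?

-1332

PUSH -6  → [-6]
PUSH -37 → [-6, -37]
OVER     → [-6, -37, -6]
MUL      → [-6, 222]
MUL      → [-1332]
DUP      → [-1332, -1332]
SWAP     → [-1332, -1332]
SWAP     → [-1332, -1332]
STORE 1  → [-1332]
PUSH 1   → [-1332, 1]
MUL      → [-1332]
PUSH -4  → [-1332, -4]
POP      → [-1332]
PUSH -26 → [-1332, -26]
LT       → [1]
NEG      → [-1]
STORE 2  → []
PUSH 1   → [1]
NEG      → [-1]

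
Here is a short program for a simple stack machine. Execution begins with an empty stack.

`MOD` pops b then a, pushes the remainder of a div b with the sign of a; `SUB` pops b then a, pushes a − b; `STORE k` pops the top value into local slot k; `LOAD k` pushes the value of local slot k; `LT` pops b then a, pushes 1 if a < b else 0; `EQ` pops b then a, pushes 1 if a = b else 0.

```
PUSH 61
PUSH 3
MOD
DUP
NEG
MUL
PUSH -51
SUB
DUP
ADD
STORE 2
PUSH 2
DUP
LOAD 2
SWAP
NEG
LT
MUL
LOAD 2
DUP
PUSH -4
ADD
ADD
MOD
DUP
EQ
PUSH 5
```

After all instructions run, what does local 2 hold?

PUSH 61  -> [61]
PUSH 3   -> [61, 3]
MOD      -> [1]
DUP      -> [1, 1]
NEG      -> [1, -1]
MUL      -> [-1]
PUSH -51 -> [-1, -51]
SUB      -> [50]
DUP      -> [50, 50]
ADD      -> [100]
STORE 2  -> []
PUSH 2   -> [2]
DUP      -> [2, 2]
LOAD 2   -> [2, 2, 100]
SWAP     -> [2, 100, 2]
NEG      -> [2, 100, -2]
LT       -> [2, 0]
MUL      -> [0]
LOAD 2   -> [0, 100]
DUP      -> [0, 100, 100]
PUSH -4  -> [0, 100, 100, -4]
ADD      -> [0, 100, 96]
ADD      -> [0, 196]
MOD      -> [0]
DUP      -> [0, 0]
EQ       -> [1]
PUSH 5   -> [1, 5]

100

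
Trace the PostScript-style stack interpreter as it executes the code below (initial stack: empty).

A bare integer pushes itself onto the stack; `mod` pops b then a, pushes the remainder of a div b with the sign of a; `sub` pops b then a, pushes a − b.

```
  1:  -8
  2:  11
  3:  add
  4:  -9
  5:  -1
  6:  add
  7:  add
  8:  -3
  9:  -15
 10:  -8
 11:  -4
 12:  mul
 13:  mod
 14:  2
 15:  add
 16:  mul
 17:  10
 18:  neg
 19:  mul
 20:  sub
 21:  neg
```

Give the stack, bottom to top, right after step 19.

[-7, -390]

-8  -> -8
11  -> -8 11
add -> 3
-9  -> 3 -9
-1  -> 3 -9 -1
add -> 3 -10
add -> -7
-3  -> -7 -3
-15 -> -7 -3 -15
-8  -> -7 -3 -15 -8
-4  -> -7 -3 -15 -8 -4
mul -> -7 -3 -15 32
mod -> -7 -3 -15
2   -> -7 -3 -15 2
add -> -7 -3 -13
mul -> -7 39
10  -> -7 39 10
neg -> -7 39 -10
mul -> -7 -390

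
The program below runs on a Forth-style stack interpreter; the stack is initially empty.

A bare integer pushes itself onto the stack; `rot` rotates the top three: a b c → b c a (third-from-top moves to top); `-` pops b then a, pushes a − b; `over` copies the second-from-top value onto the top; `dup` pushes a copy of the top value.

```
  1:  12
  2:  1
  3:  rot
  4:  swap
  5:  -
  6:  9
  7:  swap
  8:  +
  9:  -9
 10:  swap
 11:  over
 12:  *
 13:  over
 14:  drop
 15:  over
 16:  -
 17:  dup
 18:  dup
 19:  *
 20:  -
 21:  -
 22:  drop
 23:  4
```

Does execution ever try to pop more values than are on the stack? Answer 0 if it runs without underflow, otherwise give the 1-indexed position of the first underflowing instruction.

12 : 12
1  : 12 1
rot  — needs 3 operands, stack has 2 → underflow

3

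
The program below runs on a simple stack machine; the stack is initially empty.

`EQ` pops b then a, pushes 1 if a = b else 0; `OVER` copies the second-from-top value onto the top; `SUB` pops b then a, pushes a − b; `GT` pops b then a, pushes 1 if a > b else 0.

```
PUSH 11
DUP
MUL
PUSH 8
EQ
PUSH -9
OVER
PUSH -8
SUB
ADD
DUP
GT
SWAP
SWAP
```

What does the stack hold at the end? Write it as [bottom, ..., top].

[0, 0]

PUSH 11 : [11]
DUP     : [11, 11]
MUL     : [121]
PUSH 8  : [121, 8]
EQ      : [0]
PUSH -9 : [0, -9]
OVER    : [0, -9, 0]
PUSH -8 : [0, -9, 0, -8]
SUB     : [0, -9, 8]
ADD     : [0, -1]
DUP     : [0, -1, -1]
GT      : [0, 0]
SWAP    : [0, 0]
SWAP    : [0, 0]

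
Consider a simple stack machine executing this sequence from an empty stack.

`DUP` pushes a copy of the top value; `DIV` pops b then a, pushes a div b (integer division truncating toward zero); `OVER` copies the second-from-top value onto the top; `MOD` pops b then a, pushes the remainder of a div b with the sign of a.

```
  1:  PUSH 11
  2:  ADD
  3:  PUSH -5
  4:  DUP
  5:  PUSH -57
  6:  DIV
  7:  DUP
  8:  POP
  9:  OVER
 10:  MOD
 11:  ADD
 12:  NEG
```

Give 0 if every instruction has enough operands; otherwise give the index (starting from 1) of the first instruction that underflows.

2

PUSH 11 → [11]
ADD  — needs 2 operands, stack has 1 → underflow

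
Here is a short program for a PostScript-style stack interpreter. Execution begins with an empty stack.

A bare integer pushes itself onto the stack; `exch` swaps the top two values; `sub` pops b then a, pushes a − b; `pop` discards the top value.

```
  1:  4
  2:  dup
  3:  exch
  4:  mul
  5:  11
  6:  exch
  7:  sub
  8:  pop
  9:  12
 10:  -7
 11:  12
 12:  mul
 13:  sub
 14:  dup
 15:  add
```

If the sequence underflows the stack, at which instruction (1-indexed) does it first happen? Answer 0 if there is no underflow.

0

4     [4]
dup   [4, 4]
exch  [4, 4]
mul   [16]
11    [16, 11]
exch  [11, 16]
sub   [-5]
pop   []
12    [12]
-7    [12, -7]
12    [12, -7, 12]
mul   [12, -84]
sub   [96]
dup   [96, 96]
add   [192]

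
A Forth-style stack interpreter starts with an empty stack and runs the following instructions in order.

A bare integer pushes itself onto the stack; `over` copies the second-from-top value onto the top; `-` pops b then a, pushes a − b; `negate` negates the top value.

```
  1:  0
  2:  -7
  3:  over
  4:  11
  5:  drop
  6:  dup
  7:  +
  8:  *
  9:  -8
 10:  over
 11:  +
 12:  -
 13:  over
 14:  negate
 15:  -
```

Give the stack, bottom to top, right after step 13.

[0, 8, 0]

0     0
-7    0 -7
over  0 -7 0
11    0 -7 0 11
drop  0 -7 0
dup   0 -7 0 0
+     0 -7 0
*     0 0
-8    0 0 -8
over  0 0 -8 0
+     0 0 -8
-     0 8
over  0 8 0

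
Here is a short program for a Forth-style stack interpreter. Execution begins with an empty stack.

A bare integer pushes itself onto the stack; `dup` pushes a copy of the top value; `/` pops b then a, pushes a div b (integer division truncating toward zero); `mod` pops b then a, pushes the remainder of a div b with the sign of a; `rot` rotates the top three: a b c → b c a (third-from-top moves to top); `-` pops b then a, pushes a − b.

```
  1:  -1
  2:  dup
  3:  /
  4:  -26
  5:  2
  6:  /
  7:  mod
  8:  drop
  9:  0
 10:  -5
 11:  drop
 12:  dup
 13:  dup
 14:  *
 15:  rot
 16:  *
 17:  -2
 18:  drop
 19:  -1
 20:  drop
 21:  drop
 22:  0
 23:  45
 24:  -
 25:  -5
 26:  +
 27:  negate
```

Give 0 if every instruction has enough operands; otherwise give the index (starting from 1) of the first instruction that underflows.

15

-1   : [-1]
dup  : [-1, -1]
/    : [1]
-26  : [1, -26]
2    : [1, -26, 2]
/    : [1, -13]
mod  : [1]
drop : []
0    : [0]
-5   : [0, -5]
drop : [0]
dup  : [0, 0]
dup  : [0, 0, 0]
*    : [0, 0]
rot  — needs 3 operands, stack has 2 → underflow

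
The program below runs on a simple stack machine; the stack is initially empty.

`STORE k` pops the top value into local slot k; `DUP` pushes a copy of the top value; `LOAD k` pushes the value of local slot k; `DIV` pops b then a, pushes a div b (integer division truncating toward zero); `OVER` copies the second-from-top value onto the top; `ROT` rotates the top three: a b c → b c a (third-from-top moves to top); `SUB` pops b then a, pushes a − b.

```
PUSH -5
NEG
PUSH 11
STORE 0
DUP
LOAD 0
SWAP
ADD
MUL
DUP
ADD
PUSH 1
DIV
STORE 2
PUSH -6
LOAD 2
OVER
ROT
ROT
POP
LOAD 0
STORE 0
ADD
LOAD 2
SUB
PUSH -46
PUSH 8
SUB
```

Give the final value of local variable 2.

160

PUSH -5  -> -5
NEG      -> 5
PUSH 11  -> 5 11
STORE 0  -> 5
DUP      -> 5 5
LOAD 0   -> 5 5 11
SWAP     -> 5 11 5
ADD      -> 5 16
MUL      -> 80
DUP      -> 80 80
ADD      -> 160
PUSH 1   -> 160 1
DIV      -> 160
STORE 2  -> (empty)
PUSH -6  -> -6
LOAD 2   -> -6 160
OVER     -> -6 160 -6
ROT      -> 160 -6 -6
ROT      -> -6 -6 160
POP      -> -6 -6
LOAD 0   -> -6 -6 11
STORE 0  -> -6 -6
ADD      -> -12
LOAD 2   -> -12 160
SUB      -> -172
PUSH -46 -> -172 -46
PUSH 8   -> -172 -46 8
SUB      -> -172 -54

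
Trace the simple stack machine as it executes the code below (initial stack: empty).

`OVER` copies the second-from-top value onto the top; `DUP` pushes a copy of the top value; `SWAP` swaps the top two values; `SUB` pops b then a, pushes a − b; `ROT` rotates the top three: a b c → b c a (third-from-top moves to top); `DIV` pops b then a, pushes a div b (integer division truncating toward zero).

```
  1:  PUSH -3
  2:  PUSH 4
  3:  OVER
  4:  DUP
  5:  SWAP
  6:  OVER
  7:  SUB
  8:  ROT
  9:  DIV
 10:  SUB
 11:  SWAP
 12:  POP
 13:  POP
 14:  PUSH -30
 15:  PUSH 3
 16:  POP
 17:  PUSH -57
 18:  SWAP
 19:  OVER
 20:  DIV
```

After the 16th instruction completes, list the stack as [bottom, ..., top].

PUSH -3  : -3
PUSH 4   : -3 4
OVER     : -3 4 -3
DUP      : -3 4 -3 -3
SWAP     : -3 4 -3 -3
OVER     : -3 4 -3 -3 -3
SUB      : -3 4 -3 0
ROT      : -3 -3 0 4
DIV      : -3 -3 0
SUB      : -3 -3
SWAP     : -3 -3
POP      : -3
POP      : (empty)
PUSH -30 : -30
PUSH 3   : -30 3
POP      : -30

[-30]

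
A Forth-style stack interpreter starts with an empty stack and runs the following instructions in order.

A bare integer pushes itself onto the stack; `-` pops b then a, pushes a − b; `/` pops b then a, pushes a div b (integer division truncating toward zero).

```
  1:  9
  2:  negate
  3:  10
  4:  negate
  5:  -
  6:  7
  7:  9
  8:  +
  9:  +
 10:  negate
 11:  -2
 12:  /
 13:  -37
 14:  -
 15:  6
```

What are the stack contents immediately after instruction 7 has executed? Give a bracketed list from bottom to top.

[1, 7, 9]

9       9
negate  -9
10      -9 10
negate  -9 -10
-       1
7       1 7
9       1 7 9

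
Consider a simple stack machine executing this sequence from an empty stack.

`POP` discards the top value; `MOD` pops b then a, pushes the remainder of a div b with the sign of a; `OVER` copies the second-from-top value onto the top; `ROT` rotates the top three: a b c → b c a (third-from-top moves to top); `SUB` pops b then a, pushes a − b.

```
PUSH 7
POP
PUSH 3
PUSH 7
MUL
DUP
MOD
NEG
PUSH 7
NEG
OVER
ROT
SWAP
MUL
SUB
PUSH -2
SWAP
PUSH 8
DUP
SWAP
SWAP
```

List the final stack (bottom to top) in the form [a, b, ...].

PUSH 7  : [7]
POP     : []
PUSH 3  : [3]
PUSH 7  : [3, 7]
MUL     : [21]
DUP     : [21, 21]
MOD     : [0]
NEG     : [0]
PUSH 7  : [0, 7]
NEG     : [0, -7]
OVER    : [0, -7, 0]
ROT     : [-7, 0, 0]
SWAP    : [-7, 0, 0]
MUL     : [-7, 0]
SUB     : [-7]
PUSH -2 : [-7, -2]
SWAP    : [-2, -7]
PUSH 8  : [-2, -7, 8]
DUP     : [-2, -7, 8, 8]
SWAP    : [-2, -7, 8, 8]
SWAP    : [-2, -7, 8, 8]

[-2, -7, 8, 8]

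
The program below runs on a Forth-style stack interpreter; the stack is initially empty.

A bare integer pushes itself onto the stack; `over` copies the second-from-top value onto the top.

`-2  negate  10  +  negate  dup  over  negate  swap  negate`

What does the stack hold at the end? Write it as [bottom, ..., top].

[-12, 12, 12]

-2      -2
negate  2
10      2 10
+       12
negate  -12
dup     -12 -12
over    -12 -12 -12
negate  -12 -12 12
swap    -12 12 -12
negate  -12 12 12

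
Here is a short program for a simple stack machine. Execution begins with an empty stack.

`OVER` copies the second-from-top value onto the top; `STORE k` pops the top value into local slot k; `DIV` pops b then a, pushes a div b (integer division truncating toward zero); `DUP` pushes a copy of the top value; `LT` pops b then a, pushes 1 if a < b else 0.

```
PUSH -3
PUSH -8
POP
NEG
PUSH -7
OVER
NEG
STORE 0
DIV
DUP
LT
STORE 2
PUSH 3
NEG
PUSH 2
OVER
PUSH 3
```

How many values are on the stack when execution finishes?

PUSH -3 -> -3
PUSH -8 -> -3 -8
POP     -> -3
NEG     -> 3
PUSH -7 -> 3 -7
OVER    -> 3 -7 3
NEG     -> 3 -7 -3
STORE 0 -> 3 -7
DIV     -> 0
DUP     -> 0 0
LT      -> 0
STORE 2 -> (empty)
PUSH 3  -> 3
NEG     -> -3
PUSH 2  -> -3 2
OVER    -> -3 2 -3
PUSH 3  -> -3 2 -3 3

4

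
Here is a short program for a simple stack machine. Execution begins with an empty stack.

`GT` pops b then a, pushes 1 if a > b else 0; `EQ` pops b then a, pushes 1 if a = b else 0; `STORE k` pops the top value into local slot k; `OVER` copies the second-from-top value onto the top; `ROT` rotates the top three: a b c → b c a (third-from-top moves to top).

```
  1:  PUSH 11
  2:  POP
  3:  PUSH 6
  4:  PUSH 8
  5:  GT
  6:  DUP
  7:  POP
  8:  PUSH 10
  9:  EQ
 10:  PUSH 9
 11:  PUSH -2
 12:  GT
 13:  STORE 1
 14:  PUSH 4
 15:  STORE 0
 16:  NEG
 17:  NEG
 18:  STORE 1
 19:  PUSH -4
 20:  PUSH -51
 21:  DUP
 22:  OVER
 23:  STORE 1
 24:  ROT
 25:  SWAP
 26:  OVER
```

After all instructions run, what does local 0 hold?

4

PUSH 11   11
POP       (empty)
PUSH 6    6
PUSH 8    6 8
GT        0
DUP       0 0
POP       0
PUSH 10   0 10
EQ        0
PUSH 9    0 9
PUSH -2   0 9 -2
GT        0 1
STORE 1   0
PUSH 4    0 4
STORE 0   0
NEG       0
NEG       0
STORE 1   (empty)
PUSH -4   -4
PUSH -51  -4 -51
DUP       -4 -51 -51
OVER      -4 -51 -51 -51
STORE 1   -4 -51 -51
ROT       -51 -51 -4
SWAP      -51 -4 -51
OVER      -51 -4 -51 -4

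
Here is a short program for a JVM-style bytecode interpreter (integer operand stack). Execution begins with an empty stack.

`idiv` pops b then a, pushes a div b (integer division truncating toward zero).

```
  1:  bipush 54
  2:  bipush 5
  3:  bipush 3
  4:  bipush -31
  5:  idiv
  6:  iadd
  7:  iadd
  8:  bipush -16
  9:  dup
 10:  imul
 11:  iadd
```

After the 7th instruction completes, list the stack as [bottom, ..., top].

[59]

bipush 54   [54]
bipush 5    [54, 5]
bipush 3    [54, 5, 3]
bipush -31  [54, 5, 3, -31]
idiv        [54, 5, 0]
iadd        [54, 5]
iadd        [59]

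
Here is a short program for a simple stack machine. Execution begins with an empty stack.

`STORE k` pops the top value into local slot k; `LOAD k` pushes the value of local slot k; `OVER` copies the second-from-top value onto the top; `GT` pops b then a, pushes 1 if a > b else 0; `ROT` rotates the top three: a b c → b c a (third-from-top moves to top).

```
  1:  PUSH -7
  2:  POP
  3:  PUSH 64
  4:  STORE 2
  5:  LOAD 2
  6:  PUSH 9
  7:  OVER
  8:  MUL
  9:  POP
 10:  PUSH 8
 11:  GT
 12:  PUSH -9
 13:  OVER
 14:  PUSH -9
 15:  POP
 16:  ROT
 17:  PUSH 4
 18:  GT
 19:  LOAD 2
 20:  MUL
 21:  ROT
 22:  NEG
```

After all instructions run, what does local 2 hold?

64

PUSH -7 -> -7
POP     -> (empty)
PUSH 64 -> 64
STORE 2 -> (empty)
LOAD 2  -> 64
PUSH 9  -> 64 9
OVER    -> 64 9 64
MUL     -> 64 576
POP     -> 64
PUSH 8  -> 64 8
GT      -> 1
PUSH -9 -> 1 -9
OVER    -> 1 -9 1
PUSH -9 -> 1 -9 1 -9
POP     -> 1 -9 1
ROT     -> -9 1 1
PUSH 4  -> -9 1 1 4
GT      -> -9 1 0
LOAD 2  -> -9 1 0 64
MUL     -> -9 1 0
ROT     -> 1 0 -9
NEG     -> 1 0 9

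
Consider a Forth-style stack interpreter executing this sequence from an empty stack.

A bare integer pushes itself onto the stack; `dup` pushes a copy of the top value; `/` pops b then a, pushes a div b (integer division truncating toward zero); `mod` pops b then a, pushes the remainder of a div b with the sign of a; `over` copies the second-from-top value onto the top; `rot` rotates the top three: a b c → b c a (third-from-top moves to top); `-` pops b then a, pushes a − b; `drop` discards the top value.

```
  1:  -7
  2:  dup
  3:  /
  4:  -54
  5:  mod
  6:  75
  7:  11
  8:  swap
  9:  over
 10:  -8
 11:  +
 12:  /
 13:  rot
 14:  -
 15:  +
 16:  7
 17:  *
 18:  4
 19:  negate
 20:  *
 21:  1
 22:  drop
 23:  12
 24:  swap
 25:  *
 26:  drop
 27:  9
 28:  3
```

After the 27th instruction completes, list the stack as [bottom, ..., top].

-7     -> [-7]
dup    -> [-7, -7]
/      -> [1]
-54    -> [1, -54]
mod    -> [1]
75     -> [1, 75]
11     -> [1, 75, 11]
swap   -> [1, 11, 75]
over   -> [1, 11, 75, 11]
-8     -> [1, 11, 75, 11, -8]
+      -> [1, 11, 75, 3]
/      -> [1, 11, 25]
rot    -> [11, 25, 1]
-      -> [11, 24]
+      -> [35]
7      -> [35, 7]
*      -> [245]
4      -> [245, 4]
negate -> [245, -4]
*      -> [-980]
1      -> [-980, 1]
drop   -> [-980]
12     -> [-980, 12]
swap   -> [12, -980]
*      -> [-11760]
drop   -> []
9      -> [9]

[9]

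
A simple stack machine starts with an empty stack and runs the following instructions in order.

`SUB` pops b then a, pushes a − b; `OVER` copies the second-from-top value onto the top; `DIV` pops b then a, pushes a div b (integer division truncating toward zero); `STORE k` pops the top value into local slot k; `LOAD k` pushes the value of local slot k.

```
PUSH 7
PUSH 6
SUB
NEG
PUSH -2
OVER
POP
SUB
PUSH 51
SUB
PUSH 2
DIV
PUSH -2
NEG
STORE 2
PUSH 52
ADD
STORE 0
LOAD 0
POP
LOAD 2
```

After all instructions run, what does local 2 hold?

PUSH 7  : 7
PUSH 6  : 7 6
SUB     : 1
NEG     : -1
PUSH -2 : -1 -2
OVER    : -1 -2 -1
POP     : -1 -2
SUB     : 1
PUSH 51 : 1 51
SUB     : -50
PUSH 2  : -50 2
DIV     : -25
PUSH -2 : -25 -2
NEG     : -25 2
STORE 2 : -25
PUSH 52 : -25 52
ADD     : 27
STORE 0 : (empty)
LOAD 0  : 27
POP     : (empty)
LOAD 2  : 2

2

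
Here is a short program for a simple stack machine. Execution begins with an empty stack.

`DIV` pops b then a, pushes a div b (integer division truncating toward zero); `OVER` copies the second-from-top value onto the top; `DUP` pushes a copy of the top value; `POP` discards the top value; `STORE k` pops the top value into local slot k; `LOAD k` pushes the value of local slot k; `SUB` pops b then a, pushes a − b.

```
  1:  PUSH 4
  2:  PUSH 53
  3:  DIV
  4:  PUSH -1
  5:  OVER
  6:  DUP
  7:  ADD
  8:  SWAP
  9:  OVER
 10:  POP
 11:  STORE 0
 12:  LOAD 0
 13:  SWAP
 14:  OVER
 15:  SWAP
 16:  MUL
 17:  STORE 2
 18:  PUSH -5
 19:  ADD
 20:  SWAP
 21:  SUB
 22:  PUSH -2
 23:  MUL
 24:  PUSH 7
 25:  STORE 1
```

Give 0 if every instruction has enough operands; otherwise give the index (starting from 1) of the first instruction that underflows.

0

PUSH 4   [4]
PUSH 53  [4, 53]
DIV      [0]
PUSH -1  [0, -1]
OVER     [0, -1, 0]
DUP      [0, -1, 0, 0]
ADD      [0, -1, 0]
SWAP     [0, 0, -1]
OVER     [0, 0, -1, 0]
POP      [0, 0, -1]
STORE 0  [0, 0]
LOAD 0   [0, 0, -1]
SWAP     [0, -1, 0]
OVER     [0, -1, 0, -1]
SWAP     [0, -1, -1, 0]
MUL      [0, -1, 0]
STORE 2  [0, -1]
PUSH -5  [0, -1, -5]
ADD      [0, -6]
SWAP     [-6, 0]
SUB      [-6]
PUSH -2  [-6, -2]
MUL      [12]
PUSH 7   [12, 7]
STORE 1  [12]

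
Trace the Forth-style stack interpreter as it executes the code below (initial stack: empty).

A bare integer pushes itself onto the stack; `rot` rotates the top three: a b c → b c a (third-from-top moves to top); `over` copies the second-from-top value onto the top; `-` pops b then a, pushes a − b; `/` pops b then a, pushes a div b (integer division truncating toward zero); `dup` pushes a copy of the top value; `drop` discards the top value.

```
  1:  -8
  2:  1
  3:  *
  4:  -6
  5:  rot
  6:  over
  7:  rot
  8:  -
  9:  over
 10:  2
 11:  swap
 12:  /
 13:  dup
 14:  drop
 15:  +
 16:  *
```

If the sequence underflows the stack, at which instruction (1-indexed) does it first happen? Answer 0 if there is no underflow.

-8 -> -8
1  -> -8 1
*  -> -8
-6 -> -8 -6
rot  — needs 3 operands, stack has 2 → underflow

5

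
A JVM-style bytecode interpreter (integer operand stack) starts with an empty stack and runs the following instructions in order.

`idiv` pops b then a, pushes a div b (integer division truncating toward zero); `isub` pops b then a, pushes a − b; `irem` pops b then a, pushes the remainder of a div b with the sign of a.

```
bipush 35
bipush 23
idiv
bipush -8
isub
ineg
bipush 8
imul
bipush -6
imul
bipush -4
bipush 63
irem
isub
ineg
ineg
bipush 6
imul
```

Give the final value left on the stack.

2616

bipush 35 -> 35
bipush 23 -> 35 23
idiv      -> 1
bipush -8 -> 1 -8
isub      -> 9
ineg      -> -9
bipush 8  -> -9 8
imul      -> -72
bipush -6 -> -72 -6
imul      -> 432
bipush -4 -> 432 -4
bipush 63 -> 432 -4 63
irem      -> 432 -4
isub      -> 436
ineg      -> -436
ineg      -> 436
bipush 6  -> 436 6
imul      -> 2616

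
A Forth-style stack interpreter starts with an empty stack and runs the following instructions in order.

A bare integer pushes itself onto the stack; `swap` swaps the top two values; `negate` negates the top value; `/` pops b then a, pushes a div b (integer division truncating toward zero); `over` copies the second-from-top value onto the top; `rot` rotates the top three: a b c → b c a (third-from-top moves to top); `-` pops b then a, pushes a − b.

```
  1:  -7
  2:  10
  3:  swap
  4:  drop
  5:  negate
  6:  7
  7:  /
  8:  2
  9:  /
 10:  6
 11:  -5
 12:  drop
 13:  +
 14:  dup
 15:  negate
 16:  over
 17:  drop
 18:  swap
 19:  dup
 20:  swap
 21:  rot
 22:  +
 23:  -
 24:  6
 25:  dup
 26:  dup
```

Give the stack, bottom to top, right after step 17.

-7     → [-7]
10     → [-7, 10]
swap   → [10, -7]
drop   → [10]
negate → [-10]
7      → [-10, 7]
/      → [-1]
2      → [-1, 2]
/      → [0]
6      → [0, 6]
-5     → [0, 6, -5]
drop   → [0, 6]
+      → [6]
dup    → [6, 6]
negate → [6, -6]
over   → [6, -6, 6]
drop   → [6, -6]

[6, -6]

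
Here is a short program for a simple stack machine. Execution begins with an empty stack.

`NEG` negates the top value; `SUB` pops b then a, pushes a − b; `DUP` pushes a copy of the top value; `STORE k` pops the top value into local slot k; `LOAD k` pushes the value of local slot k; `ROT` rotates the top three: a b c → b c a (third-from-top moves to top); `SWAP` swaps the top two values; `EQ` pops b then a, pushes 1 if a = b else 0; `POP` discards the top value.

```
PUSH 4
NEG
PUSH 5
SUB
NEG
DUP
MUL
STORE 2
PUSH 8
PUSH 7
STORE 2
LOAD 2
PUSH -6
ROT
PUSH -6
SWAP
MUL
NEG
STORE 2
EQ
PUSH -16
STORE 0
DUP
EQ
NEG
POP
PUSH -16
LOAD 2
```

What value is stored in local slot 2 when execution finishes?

48

PUSH 4    [4]
NEG       [-4]
PUSH 5    [-4, 5]
SUB       [-9]
NEG       [9]
DUP       [9, 9]
MUL       [81]
STORE 2   []
PUSH 8    [8]
PUSH 7    [8, 7]
STORE 2   [8]
LOAD 2    [8, 7]
PUSH -6   [8, 7, -6]
ROT       [7, -6, 8]
PUSH -6   [7, -6, 8, -6]
SWAP      [7, -6, -6, 8]
MUL       [7, -6, -48]
NEG       [7, -6, 48]
STORE 2   [7, -6]
EQ        [0]
PUSH -16  [0, -16]
STORE 0   [0]
DUP       [0, 0]
EQ        [1]
NEG       [-1]
POP       []
PUSH -16  [-16]
LOAD 2    [-16, 48]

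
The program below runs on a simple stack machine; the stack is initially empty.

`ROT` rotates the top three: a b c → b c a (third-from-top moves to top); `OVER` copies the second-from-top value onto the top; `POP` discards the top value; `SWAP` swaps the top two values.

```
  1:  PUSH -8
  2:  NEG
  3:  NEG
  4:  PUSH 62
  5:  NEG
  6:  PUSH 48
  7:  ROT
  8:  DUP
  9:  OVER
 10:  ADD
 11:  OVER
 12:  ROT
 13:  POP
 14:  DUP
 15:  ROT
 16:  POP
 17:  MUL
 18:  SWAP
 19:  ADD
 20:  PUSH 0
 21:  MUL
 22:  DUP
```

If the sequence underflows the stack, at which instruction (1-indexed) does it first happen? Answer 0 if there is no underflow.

PUSH -8 -> [-8]
NEG     -> [8]
NEG     -> [-8]
PUSH 62 -> [-8, 62]
NEG     -> [-8, -62]
PUSH 48 -> [-8, -62, 48]
ROT     -> [-62, 48, -8]
DUP     -> [-62, 48, -8, -8]
OVER    -> [-62, 48, -8, -8, -8]
ADD     -> [-62, 48, -8, -16]
OVER    -> [-62, 48, -8, -16, -8]
ROT     -> [-62, 48, -16, -8, -8]
POP     -> [-62, 48, -16, -8]
DUP     -> [-62, 48, -16, -8, -8]
ROT     -> [-62, 48, -8, -8, -16]
POP     -> [-62, 48, -8, -8]
MUL     -> [-62, 48, 64]
SWAP    -> [-62, 64, 48]
ADD     -> [-62, 112]
PUSH 0  -> [-62, 112, 0]
MUL     -> [-62, 0]
DUP     -> [-62, 0, 0]

0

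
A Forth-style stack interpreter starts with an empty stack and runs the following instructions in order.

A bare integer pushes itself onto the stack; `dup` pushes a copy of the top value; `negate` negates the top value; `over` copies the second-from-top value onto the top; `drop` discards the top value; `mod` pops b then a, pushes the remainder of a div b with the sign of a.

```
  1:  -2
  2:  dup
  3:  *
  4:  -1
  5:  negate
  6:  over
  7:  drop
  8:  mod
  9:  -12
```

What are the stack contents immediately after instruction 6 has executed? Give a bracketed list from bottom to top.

-2     → [-2]
dup    → [-2, -2]
*      → [4]
-1     → [4, -1]
negate → [4, 1]
over   → [4, 1, 4]

[4, 1, 4]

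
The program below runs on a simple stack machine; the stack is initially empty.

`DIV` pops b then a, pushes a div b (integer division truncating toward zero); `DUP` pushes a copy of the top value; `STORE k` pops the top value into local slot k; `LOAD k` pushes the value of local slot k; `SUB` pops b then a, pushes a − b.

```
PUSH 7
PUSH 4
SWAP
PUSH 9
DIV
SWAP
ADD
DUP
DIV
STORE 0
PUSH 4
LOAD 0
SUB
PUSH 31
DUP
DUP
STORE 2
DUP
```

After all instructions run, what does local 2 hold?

31

PUSH 7  -> [7]
PUSH 4  -> [7, 4]
SWAP    -> [4, 7]
PUSH 9  -> [4, 7, 9]
DIV     -> [4, 0]
SWAP    -> [0, 4]
ADD     -> [4]
DUP     -> [4, 4]
DIV     -> [1]
STORE 0 -> []
PUSH 4  -> [4]
LOAD 0  -> [4, 1]
SUB     -> [3]
PUSH 31 -> [3, 31]
DUP     -> [3, 31, 31]
DUP     -> [3, 31, 31, 31]
STORE 2 -> [3, 31, 31]
DUP     -> [3, 31, 31, 31]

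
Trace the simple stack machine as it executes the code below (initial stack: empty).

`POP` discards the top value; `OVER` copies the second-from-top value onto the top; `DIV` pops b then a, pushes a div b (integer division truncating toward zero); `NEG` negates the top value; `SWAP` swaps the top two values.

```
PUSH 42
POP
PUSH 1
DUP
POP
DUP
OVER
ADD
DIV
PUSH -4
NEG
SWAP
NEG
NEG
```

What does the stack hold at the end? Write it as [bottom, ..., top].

[4, 0]

PUSH 42 → 42
POP     → (empty)
PUSH 1  → 1
DUP     → 1 1
POP     → 1
DUP     → 1 1
OVER    → 1 1 1
ADD     → 1 2
DIV     → 0
PUSH -4 → 0 -4
NEG     → 0 4
SWAP    → 4 0
NEG     → 4 0
NEG     → 4 0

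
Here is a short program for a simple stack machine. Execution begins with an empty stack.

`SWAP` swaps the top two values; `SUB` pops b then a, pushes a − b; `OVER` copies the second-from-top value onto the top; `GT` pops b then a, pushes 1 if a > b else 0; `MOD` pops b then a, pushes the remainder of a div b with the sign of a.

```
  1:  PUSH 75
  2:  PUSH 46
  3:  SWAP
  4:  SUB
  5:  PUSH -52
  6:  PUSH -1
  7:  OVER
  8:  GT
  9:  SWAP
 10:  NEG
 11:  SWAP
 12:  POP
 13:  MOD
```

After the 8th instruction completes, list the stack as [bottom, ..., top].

[-29, -52, 1]

PUSH 75  -> 75
PUSH 46  -> 75 46
SWAP     -> 46 75
SUB      -> -29
PUSH -52 -> -29 -52
PUSH -1  -> -29 -52 -1
OVER     -> -29 -52 -1 -52
GT       -> -29 -52 1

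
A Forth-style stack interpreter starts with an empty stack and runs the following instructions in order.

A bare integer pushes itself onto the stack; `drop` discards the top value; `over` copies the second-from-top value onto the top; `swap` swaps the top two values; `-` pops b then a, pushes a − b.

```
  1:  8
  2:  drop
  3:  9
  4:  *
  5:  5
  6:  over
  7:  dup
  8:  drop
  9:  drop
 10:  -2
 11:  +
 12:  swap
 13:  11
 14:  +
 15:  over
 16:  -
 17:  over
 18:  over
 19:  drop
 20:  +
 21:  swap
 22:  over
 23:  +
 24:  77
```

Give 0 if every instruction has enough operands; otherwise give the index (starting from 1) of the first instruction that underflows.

4

8    → [8]
drop → []
9    → [9]
*  — needs 2 operands, stack has 1 → underflow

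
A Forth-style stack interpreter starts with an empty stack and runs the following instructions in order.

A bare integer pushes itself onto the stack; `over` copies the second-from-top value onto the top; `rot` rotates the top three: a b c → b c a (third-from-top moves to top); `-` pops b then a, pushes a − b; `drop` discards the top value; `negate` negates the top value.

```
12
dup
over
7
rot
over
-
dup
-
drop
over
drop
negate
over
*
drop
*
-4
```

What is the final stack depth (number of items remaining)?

2

12      [12]
dup     [12, 12]
over    [12, 12, 12]
7       [12, 12, 12, 7]
rot     [12, 12, 7, 12]
over    [12, 12, 7, 12, 7]
-       [12, 12, 7, 5]
dup     [12, 12, 7, 5, 5]
-       [12, 12, 7, 0]
drop    [12, 12, 7]
over    [12, 12, 7, 12]
drop    [12, 12, 7]
negate  [12, 12, -7]
over    [12, 12, -7, 12]
*       [12, 12, -84]
drop    [12, 12]
*       [144]
-4      [144, -4]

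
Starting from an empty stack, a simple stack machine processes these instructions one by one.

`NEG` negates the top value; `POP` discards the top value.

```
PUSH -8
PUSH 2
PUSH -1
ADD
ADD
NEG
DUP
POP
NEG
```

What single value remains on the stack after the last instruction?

-7

PUSH -8  [-8]
PUSH 2   [-8, 2]
PUSH -1  [-8, 2, -1]
ADD      [-8, 1]
ADD      [-7]
NEG      [7]
DUP      [7, 7]
POP      [7]
NEG      [-7]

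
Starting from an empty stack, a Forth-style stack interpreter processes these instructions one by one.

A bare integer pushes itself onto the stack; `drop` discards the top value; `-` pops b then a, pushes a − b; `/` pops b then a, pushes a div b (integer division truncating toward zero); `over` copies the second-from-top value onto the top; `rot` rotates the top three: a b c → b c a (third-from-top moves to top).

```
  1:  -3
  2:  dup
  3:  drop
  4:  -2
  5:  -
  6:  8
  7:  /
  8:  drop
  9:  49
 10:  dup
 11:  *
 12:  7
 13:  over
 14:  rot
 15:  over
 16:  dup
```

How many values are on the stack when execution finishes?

-3   -> -3
dup  -> -3 -3
drop -> -3
-2   -> -3 -2
-    -> -1
8    -> -1 8
/    -> 0
drop -> (empty)
49   -> 49
dup  -> 49 49
*    -> 2401
7    -> 2401 7
over -> 2401 7 2401
rot  -> 7 2401 2401
over -> 7 2401 2401 2401
dup  -> 7 2401 2401 2401 2401

5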